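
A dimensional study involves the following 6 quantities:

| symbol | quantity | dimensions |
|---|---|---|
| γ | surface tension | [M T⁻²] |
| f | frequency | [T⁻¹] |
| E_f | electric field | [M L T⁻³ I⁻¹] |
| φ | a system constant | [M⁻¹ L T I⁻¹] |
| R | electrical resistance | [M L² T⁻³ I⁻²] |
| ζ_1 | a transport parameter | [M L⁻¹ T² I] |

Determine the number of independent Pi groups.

There are 6 variables and 4 base dimensions (M, L, T, I).
The dimension matrix has rank 3 (less than 4: the dimension vectors are linearly dependent).
Independent dimensionless groups: 6 − 3 = 3.

3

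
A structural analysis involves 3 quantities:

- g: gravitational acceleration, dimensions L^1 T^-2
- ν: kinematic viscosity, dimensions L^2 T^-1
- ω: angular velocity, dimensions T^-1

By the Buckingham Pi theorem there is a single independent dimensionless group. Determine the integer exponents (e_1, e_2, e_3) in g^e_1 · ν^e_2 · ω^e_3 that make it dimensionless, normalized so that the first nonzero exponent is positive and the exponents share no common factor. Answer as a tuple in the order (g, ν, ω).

(2, -1, -3)

L: e_1·(1) + e_2·(2) + e_3·(0) = 0
T: e_1·(-2) + e_2·(-1) + e_3·(-1) = 0
Solving this homogeneous linear system for the smallest-integer solution (first nonzero entry positive) gives (2, -1, -3).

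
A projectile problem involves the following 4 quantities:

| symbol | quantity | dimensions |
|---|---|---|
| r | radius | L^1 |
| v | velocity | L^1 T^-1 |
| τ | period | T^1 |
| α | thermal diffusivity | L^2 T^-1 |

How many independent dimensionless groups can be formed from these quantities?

2

There are 4 variables and 2 base dimensions (L, T).
The dimension matrix has rank 2.
Independent dimensionless groups: 4 − 2 = 2.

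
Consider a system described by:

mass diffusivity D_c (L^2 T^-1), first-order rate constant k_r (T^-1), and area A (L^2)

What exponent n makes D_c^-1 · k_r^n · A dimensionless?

1

Balance the T exponent: (-1)·n from k_r, plus −(-1) + (0) = 1 from the rest, must sum to zero.
−n + 1 = 0, so n = 1.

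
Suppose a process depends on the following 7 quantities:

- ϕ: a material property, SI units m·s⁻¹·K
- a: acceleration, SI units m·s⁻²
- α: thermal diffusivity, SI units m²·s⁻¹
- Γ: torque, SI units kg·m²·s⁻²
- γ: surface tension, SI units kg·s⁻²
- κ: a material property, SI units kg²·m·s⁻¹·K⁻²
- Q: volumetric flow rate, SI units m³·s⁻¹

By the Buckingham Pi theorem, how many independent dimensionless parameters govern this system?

There are 7 variables and 4 base dimensions (M, L, T, Θ).
The dimension matrix has rank 4.
Independent dimensionless groups: 7 − 4 = 3.

3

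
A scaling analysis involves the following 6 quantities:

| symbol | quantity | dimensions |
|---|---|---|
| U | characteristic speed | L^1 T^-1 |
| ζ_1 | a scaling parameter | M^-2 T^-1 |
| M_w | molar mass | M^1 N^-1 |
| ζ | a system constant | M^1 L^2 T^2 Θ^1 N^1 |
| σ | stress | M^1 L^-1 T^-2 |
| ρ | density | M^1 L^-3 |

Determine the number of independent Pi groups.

1

There are 6 variables and 5 base dimensions (M, L, T, Θ, N).
The dimension matrix has rank 5.
Independent dimensionless groups: 6 − 5 = 1.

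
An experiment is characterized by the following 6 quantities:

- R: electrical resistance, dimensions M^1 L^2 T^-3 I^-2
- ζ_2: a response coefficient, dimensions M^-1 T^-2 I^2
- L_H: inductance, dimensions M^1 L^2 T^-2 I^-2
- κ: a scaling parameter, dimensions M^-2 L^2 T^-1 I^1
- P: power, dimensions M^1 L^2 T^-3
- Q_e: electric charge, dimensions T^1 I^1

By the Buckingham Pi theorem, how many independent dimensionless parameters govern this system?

There are 6 variables and 4 base dimensions (M, L, T, I).
The dimension matrix has rank 4.
Independent dimensionless groups: 6 − 4 = 2.

2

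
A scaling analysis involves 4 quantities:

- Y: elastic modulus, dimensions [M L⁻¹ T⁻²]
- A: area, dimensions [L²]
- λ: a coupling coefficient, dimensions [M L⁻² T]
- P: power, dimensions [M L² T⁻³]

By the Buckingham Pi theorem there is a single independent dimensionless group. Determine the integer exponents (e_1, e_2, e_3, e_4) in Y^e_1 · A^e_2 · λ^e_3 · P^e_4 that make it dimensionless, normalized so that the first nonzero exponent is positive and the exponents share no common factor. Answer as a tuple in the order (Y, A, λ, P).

M: e_1·(1) + e_2·(0) + e_3·(1) + e_4·(1) = 0
L: e_1·(-1) + e_2·(2) + e_3·(-2) + e_4·(2) = 0
T: e_1·(-2) + e_2·(0) + e_3·(1) + e_4·(-3) = 0
Solving this homogeneous linear system for the smallest-integer solution (first nonzero entry positive) gives (4, 4, -1, -3).

(4, 4, -1, -3)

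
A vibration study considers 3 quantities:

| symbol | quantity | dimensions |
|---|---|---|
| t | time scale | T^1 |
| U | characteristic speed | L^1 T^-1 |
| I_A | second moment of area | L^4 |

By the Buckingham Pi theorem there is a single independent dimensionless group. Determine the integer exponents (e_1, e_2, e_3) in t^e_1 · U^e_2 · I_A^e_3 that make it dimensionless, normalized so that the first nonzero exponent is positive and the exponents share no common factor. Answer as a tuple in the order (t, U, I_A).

L: e_1·(0) + e_2·(1) + e_3·(4) = 0
T: e_1·(1) + e_2·(-1) + e_3·(0) = 0
Solving this homogeneous linear system for the smallest-integer solution (first nonzero entry positive) gives (4, 4, -1).

(4, 4, -1)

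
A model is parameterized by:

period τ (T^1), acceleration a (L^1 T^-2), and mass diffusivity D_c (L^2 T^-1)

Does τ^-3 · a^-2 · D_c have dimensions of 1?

yes

Sum the exponent of each base dimension across the product:
  M: −3·[τ]_M − 2·[a]_M + [D_c]_M = −3·(0) − 2·(0) + (0) = 0
  L: −3·[τ]_L − 2·[a]_L + [D_c]_L = −3·(0) − 2·(1) + (2) = 0
  T: −3·[τ]_T − 2·[a]_T + [D_c]_T = −3·(1) − 2·(-2) + (-1) = 0
All base exponents vanish — dimensionless.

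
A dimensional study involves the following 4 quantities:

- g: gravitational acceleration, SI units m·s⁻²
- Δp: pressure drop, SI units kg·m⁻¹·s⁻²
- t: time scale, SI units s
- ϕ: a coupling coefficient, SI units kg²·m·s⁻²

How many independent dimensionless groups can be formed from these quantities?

1

There are 4 variables and 3 base dimensions (M, L, T).
The dimension matrix has rank 3.
Independent dimensionless groups: 4 − 3 = 1.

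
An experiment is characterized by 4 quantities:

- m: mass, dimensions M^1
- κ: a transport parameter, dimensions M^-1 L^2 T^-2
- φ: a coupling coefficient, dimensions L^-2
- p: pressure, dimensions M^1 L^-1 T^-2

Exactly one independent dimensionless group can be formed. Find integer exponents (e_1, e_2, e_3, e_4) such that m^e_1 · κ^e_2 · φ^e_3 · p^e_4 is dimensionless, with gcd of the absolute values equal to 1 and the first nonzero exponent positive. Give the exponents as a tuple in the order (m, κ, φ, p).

(4, 2, 3, -2)

M: e_1·(1) + e_2·(-1) + e_3·(0) + e_4·(1) = 0
L: e_1·(0) + e_2·(2) + e_3·(-2) + e_4·(-1) = 0
T: e_1·(0) + e_2·(-2) + e_3·(0) + e_4·(-2) = 0
Solving this homogeneous linear system for the smallest-integer solution (first nonzero entry positive) gives (4, 2, 3, -2).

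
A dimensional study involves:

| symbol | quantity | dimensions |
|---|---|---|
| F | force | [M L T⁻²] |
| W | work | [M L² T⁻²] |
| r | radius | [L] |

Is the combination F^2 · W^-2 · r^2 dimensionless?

yes

Sum the exponent of each base dimension across the product:
  M: 2·[F]_M − 2·[W]_M + 2·[r]_M = 2·(1) − 2·(1) + 2·(0) = 0
  L: 2·[F]_L − 2·[W]_L + 2·[r]_L = 2·(1) − 2·(2) + 2·(1) = 0
  T: 2·[F]_T − 2·[W]_T + 2·[r]_T = 2·(-2) − 2·(-2) + 2·(0) = 0
All base exponents vanish — dimensionless.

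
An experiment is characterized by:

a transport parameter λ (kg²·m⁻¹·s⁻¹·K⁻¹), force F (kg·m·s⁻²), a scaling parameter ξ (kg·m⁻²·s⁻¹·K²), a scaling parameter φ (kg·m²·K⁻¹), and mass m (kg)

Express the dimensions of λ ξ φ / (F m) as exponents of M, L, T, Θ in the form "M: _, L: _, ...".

M: 2, L: -2, T: 0, Θ: 0

Collect each base-dimension exponent across the product:
  M: (2) − (1) + (1) + (1) − (1) = 2
  L: (-1) − (1) + (-2) + (2) − (0) = -2
  T: (-1) − (-2) + (-1) + (0) − (0) = 0
  Θ: (-1) − (0) + (2) + (-1) − (0) = 0
So the dimensions are [M² L⁻²].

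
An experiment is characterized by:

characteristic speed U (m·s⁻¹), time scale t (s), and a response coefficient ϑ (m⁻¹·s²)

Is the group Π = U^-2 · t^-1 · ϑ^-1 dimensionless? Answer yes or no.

no

Sum the exponent of each base dimension across the product:
  L: −2·[U]_L − [t]_L − [ϑ]_L = −2·(1) − (0) − (-1) = -1
  T: −2·[U]_T − [t]_T − [ϑ]_T = −2·(-1) − (1) − (2) = -1
Net dimensions [L⁻¹ T⁻¹] ≠ [1] — not dimensionless.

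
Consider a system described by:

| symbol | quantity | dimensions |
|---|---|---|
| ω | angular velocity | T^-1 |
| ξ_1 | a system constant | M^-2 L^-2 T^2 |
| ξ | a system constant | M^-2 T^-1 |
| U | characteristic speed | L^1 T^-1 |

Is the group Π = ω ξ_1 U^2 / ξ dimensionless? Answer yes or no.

yes

Sum the exponent of each base dimension across the product:
  M: [ω]_M + [ξ_1]_M − [ξ]_M + 2·[U]_M = (0) + (-2) − (-2) + 2·(0) = 0
  L: [ω]_L + [ξ_1]_L − [ξ]_L + 2·[U]_L = (0) + (-2) − (0) + 2·(1) = 0
  T: [ω]_T + [ξ_1]_T − [ξ]_T + 2·[U]_T = (-1) + (2) − (-1) + 2·(-1) = 0
All base exponents vanish — dimensionless.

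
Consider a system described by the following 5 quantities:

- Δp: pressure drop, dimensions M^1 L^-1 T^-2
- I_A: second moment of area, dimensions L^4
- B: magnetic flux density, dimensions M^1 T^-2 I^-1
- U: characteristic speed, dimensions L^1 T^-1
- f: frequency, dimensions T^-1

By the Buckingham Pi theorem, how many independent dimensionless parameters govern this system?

There are 5 variables and 4 base dimensions (M, L, T, I).
The dimension matrix has rank 4.
Independent dimensionless groups: 5 − 4 = 1.

1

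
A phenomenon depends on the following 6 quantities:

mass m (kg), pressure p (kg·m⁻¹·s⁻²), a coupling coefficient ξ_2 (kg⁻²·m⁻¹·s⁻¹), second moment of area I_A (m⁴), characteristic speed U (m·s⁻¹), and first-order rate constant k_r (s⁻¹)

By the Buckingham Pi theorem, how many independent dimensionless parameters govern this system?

3

There are 6 variables and 3 base dimensions (M, L, T).
The dimension matrix has rank 3.
Independent dimensionless groups: 6 − 3 = 3.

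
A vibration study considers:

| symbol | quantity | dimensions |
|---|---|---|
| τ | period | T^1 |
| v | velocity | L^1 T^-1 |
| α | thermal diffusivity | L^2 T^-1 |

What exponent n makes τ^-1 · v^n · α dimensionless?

-2

Balance the L exponent: (1)·n from v, plus −(0) + (2) = 2 from the rest, must sum to zero.
n + 2 = 0, so n = -2.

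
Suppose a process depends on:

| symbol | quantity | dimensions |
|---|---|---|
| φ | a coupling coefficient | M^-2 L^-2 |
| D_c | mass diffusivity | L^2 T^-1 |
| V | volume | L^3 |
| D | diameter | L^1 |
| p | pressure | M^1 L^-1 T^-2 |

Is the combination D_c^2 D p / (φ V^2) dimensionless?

no

Sum the exponent of each base dimension across the product:
  M: −[φ]_M + 2·[D_c]_M − 2·[V]_M + [D]_M + [p]_M = −(-2) + 2·(0) − 2·(0) + (0) + (1) = 3
  L: −[φ]_L + 2·[D_c]_L − 2·[V]_L + [D]_L + [p]_L = −(-2) + 2·(2) − 2·(3) + (1) + (-1) = 0
  T: −[φ]_T + 2·[D_c]_T − 2·[V]_T + [D]_T + [p]_T = −(0) + 2·(-1) − 2·(0) + (0) + (-2) = -4
Net dimensions [M³ T⁻⁴] ≠ [1] — not dimensionless.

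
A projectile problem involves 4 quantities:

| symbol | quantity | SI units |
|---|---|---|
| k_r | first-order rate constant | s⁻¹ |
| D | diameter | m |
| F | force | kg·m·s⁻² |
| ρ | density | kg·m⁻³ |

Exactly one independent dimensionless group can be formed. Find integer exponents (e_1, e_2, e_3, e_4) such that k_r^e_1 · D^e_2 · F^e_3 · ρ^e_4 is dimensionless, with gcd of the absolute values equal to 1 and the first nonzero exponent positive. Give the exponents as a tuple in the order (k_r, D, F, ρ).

(2, 4, -1, 1)

M: e_1·(0) + e_2·(0) + e_3·(1) + e_4·(1) = 0
L: e_1·(0) + e_2·(1) + e_3·(1) + e_4·(-3) = 0
T: e_1·(-1) + e_2·(0) + e_3·(-2) + e_4·(0) = 0
Solving this homogeneous linear system for the smallest-integer solution (first nonzero entry positive) gives (2, 4, -1, 1).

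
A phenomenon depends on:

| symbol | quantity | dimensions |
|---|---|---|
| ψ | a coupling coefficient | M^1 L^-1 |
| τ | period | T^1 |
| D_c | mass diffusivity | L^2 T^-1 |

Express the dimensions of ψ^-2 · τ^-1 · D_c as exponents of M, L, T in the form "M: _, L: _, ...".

Collect each base-dimension exponent across the product:
  M: −2·(1) − (0) + (0) = -2
  L: −2·(-1) − (0) + (2) = 4
  T: −2·(0) − (1) + (-1) = -2
So the dimensions are [M⁻² L⁴ T⁻²].

M: -2, L: 4, T: -2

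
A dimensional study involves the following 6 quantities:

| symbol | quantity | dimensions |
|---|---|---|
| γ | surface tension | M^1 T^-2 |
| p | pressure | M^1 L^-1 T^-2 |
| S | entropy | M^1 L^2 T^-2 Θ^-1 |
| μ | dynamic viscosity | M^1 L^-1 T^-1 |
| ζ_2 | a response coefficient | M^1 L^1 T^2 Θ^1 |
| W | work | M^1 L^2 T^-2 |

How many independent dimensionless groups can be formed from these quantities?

2

There are 6 variables and 4 base dimensions (M, L, T, Θ).
The dimension matrix has rank 4.
Independent dimensionless groups: 6 − 4 = 2.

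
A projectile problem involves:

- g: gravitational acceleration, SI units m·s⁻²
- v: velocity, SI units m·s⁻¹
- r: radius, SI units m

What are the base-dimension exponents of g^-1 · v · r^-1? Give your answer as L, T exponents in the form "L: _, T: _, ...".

L: -1, T: 1

Collect each base-dimension exponent across the product:
  L: −(1) + (1) − (1) = -1
  T: −(-2) + (-1) − (0) = 1
So the dimensions are [L⁻¹ T].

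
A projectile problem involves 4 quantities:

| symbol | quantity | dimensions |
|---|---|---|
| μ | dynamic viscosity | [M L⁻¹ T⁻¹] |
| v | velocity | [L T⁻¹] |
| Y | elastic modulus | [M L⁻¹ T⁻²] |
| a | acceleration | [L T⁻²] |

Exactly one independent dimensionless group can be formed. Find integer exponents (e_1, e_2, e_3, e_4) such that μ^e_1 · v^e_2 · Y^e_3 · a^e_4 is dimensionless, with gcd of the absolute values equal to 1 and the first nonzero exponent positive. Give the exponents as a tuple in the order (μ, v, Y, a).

M: e_1·(1) + e_2·(0) + e_3·(1) + e_4·(0) = 0
L: e_1·(-1) + e_2·(1) + e_3·(-1) + e_4·(1) = 0
T: e_1·(-1) + e_2·(-1) + e_3·(-2) + e_4·(-2) = 0
Solving this homogeneous linear system for the smallest-integer solution (first nonzero entry positive) gives (1, -1, -1, 1).

(1, -1, -1, 1)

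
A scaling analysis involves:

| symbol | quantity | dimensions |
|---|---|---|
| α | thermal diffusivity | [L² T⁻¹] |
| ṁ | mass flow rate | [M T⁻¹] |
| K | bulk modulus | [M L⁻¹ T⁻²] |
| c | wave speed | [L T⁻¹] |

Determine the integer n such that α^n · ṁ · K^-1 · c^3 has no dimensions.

-2

Balance the L exponent: (2)·n from α, plus (0) − (-1) + 3·(1) = 4 from the rest, must sum to zero.
2n + 4 = 0, so n = -2.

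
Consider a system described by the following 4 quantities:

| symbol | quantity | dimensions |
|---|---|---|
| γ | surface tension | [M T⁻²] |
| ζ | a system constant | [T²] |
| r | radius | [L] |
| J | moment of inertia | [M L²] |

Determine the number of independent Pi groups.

There are 4 variables and 3 base dimensions (M, L, T).
The dimension matrix has rank 3.
Independent dimensionless groups: 4 − 3 = 1.

1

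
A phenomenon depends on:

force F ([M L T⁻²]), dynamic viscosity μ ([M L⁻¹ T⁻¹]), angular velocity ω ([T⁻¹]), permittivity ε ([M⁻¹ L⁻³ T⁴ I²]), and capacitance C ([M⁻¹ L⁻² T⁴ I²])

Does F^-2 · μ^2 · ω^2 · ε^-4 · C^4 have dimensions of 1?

Sum the exponent of each base dimension across the product:
  M: −2·[F]_M + 2·[μ]_M + 2·[ω]_M − 4·[ε]_M + 4·[C]_M = −2·(1) + 2·(1) + 2·(0) − 4·(-1) + 4·(-1) = 0
  L: −2·[F]_L + 2·[μ]_L + 2·[ω]_L − 4·[ε]_L + 4·[C]_L = −2·(1) + 2·(-1) + 2·(0) − 4·(-3) + 4·(-2) = 0
  T: −2·[F]_T + 2·[μ]_T + 2·[ω]_T − 4·[ε]_T + 4·[C]_T = −2·(-2) + 2·(-1) + 2·(-1) − 4·(4) + 4·(4) = 0
  I: −2·[F]_I + 2·[μ]_I + 2·[ω]_I − 4·[ε]_I + 4·[C]_I = −2·(0) + 2·(0) + 2·(0) − 4·(2) + 4·(2) = 0
All base exponents vanish — dimensionless.

yes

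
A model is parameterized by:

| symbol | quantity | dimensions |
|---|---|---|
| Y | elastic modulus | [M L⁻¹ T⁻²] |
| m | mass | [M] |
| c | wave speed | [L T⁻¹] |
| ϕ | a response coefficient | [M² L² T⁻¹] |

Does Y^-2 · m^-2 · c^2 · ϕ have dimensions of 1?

no

Sum the exponent of each base dimension across the product:
  M: −2·[Y]_M − 2·[m]_M + 2·[c]_M + [ϕ]_M = −2·(1) − 2·(1) + 2·(0) + (2) = -2
  L: −2·[Y]_L − 2·[m]_L + 2·[c]_L + [ϕ]_L = −2·(-1) − 2·(0) + 2·(1) + (2) = 6
  T: −2·[Y]_T − 2·[m]_T + 2·[c]_T + [ϕ]_T = −2·(-2) − 2·(0) + 2·(-1) + (-1) = 1
Net dimensions [M⁻² L⁶ T] ≠ [1] — not dimensionless.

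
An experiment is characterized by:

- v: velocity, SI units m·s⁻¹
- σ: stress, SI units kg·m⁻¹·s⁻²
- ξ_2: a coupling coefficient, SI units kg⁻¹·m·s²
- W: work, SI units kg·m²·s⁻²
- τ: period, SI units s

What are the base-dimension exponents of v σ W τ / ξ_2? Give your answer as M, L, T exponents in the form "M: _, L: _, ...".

M: 3, L: 1, T: -6

Collect each base-dimension exponent across the product:
  M: (0) + (1) − (-1) + (1) + (0) = 3
  L: (1) + (-1) − (1) + (2) + (0) = 1
  T: (-1) + (-2) − (2) + (-2) + (1) = -6
So the dimensions are [M³ L T⁻⁶].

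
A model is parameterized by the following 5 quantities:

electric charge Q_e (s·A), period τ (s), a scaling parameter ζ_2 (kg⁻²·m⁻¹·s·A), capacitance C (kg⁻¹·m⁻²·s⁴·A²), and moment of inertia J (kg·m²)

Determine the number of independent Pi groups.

There are 5 variables and 4 base dimensions (M, L, T, I).
The dimension matrix has rank 4.
Independent dimensionless groups: 5 − 4 = 1.

1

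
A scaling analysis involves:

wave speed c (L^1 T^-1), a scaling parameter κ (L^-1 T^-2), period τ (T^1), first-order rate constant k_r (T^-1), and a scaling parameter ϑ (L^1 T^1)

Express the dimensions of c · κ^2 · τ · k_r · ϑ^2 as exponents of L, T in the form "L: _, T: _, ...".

L: 1, T: -3

Collect each base-dimension exponent across the product:
  L: (1) + 2·(-1) + (0) + (0) + 2·(1) = 1
  T: (-1) + 2·(-2) + (1) + (-1) + 2·(1) = -3
So the dimensions are [L T⁻³].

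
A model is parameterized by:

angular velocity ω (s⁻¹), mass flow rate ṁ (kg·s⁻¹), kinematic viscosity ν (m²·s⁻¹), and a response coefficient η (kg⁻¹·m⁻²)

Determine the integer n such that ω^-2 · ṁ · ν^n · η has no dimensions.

1

Balance the L exponent: (2)·n from ν, plus −2·(0) + (0) + (-2) = -2 from the rest, must sum to zero.
2n − 2 = 0, so n = 1.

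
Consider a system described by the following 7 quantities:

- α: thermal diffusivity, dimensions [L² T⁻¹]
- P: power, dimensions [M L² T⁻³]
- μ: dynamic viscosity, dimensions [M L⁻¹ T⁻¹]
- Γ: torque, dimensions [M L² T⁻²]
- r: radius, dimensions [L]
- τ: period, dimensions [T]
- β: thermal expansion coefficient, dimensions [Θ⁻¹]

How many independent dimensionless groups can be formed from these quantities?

There are 7 variables and 4 base dimensions (M, L, T, Θ).
The dimension matrix has rank 4.
Independent dimensionless groups: 7 − 4 = 3.

3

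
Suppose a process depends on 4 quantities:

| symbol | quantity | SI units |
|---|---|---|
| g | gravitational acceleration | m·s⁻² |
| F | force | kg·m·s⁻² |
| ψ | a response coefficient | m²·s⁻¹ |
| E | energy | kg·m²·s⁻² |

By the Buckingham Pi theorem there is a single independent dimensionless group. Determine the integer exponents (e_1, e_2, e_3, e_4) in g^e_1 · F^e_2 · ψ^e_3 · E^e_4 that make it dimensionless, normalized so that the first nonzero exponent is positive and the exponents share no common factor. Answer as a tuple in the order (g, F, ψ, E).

(1, -3, -2, 3)

M: e_1·(0) + e_2·(1) + e_3·(0) + e_4·(1) = 0
L: e_1·(1) + e_2·(1) + e_3·(2) + e_4·(2) = 0
T: e_1·(-2) + e_2·(-2) + e_3·(-1) + e_4·(-2) = 0
Solving this homogeneous linear system for the smallest-integer solution (first nonzero entry positive) gives (1, -3, -2, 3).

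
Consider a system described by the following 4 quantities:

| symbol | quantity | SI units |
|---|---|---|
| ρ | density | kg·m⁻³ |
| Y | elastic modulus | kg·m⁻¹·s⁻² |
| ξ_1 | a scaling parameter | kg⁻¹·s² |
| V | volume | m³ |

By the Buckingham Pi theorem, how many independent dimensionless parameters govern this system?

1

There are 4 variables and 3 base dimensions (M, L, T).
The dimension matrix has rank 3.
Independent dimensionless groups: 4 − 3 = 1.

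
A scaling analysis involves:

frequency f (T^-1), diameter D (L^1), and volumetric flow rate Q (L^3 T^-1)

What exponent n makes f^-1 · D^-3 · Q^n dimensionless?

Balance the L exponent: (3)·n from Q, plus −(0) − 3·(1) = -3 from the rest, must sum to zero.
3n − 3 = 0, so n = 1.

1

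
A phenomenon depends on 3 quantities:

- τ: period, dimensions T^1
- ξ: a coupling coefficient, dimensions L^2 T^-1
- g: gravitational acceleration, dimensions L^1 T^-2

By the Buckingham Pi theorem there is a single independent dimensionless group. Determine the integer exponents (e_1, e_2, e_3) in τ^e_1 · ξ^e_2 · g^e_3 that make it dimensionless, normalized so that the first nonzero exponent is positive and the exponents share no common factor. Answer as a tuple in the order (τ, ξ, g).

L: e_1·(0) + e_2·(2) + e_3·(1) = 0
T: e_1·(1) + e_2·(-1) + e_3·(-2) = 0
Solving this homogeneous linear system for the smallest-integer solution (first nonzero entry positive) gives (3, -1, 2).

(3, -1, 2)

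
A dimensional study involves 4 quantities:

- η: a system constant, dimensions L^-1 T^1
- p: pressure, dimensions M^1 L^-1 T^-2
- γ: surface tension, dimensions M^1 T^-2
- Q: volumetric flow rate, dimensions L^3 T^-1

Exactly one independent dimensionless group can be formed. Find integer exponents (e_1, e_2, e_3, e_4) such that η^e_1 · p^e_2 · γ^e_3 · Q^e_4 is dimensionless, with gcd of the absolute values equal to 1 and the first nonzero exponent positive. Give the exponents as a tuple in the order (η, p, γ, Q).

(1, 2, -2, 1)

M: e_1·(0) + e_2·(1) + e_3·(1) + e_4·(0) = 0
L: e_1·(-1) + e_2·(-1) + e_3·(0) + e_4·(3) = 0
T: e_1·(1) + e_2·(-2) + e_3·(-2) + e_4·(-1) = 0
Solving this homogeneous linear system for the smallest-integer solution (first nonzero entry positive) gives (1, 2, -2, 1).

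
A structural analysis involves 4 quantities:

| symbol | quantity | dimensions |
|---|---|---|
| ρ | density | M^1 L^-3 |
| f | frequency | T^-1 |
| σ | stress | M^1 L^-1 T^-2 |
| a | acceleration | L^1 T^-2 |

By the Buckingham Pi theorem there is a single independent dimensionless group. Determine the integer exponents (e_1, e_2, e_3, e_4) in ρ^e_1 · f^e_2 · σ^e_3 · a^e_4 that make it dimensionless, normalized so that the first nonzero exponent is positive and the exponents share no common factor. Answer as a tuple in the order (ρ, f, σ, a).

M: e_1·(1) + e_2·(0) + e_3·(1) + e_4·(0) = 0
L: e_1·(-3) + e_2·(0) + e_3·(-1) + e_4·(1) = 0
T: e_1·(0) + e_2·(-1) + e_3·(-2) + e_4·(-2) = 0
Solving this homogeneous linear system for the smallest-integer solution (first nonzero entry positive) gives (1, -2, -1, 2).

(1, -2, -1, 2)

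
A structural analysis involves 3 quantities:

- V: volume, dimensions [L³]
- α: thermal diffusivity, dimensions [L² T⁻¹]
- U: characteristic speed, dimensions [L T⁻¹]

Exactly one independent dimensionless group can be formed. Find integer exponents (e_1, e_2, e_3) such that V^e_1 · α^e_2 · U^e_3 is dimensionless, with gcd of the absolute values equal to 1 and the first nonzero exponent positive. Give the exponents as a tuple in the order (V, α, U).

(1, -3, 3)

L: e_1·(3) + e_2·(2) + e_3·(1) = 0
T: e_1·(0) + e_2·(-1) + e_3·(-1) = 0
Solving this homogeneous linear system for the smallest-integer solution (first nonzero entry positive) gives (1, -3, 3).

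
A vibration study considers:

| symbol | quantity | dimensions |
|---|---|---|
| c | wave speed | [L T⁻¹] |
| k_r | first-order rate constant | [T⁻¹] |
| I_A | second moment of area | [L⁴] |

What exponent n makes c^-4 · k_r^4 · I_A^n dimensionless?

Balance the L exponent: (4)·n from I_A, plus −4·(1) + 4·(0) = -4 from the rest, must sum to zero.
4n − 4 = 0, so n = 1.

1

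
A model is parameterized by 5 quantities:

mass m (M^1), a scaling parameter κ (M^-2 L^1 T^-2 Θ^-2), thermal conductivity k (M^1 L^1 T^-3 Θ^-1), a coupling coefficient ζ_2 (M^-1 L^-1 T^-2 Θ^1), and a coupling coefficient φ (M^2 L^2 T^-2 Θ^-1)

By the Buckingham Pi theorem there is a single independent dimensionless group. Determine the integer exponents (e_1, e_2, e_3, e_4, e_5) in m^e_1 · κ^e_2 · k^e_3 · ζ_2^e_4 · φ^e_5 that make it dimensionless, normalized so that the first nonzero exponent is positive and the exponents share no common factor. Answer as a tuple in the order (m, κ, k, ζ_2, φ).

(3, 1, -2, 1, 1)

M: e_1·(1) + e_2·(-2) + e_3·(1) + e_4·(-1) + e_5·(2) = 0
L: e_1·(0) + e_2·(1) + e_3·(1) + e_4·(-1) + e_5·(2) = 0
T: e_1·(0) + e_2·(-2) + e_3·(-3) + e_4·(-2) + e_5·(-2) = 0
Θ: e_1·(0) + e_2·(-2) + e_3·(-1) + e_4·(1) + e_5·(-1) = 0
Solving this homogeneous linear system for the smallest-integer solution (first nonzero entry positive) gives (3, 1, -2, 1, 1).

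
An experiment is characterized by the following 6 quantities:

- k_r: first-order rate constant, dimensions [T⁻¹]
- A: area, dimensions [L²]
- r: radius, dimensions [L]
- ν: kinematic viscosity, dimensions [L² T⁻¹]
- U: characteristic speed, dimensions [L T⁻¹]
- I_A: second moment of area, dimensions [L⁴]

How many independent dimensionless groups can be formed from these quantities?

There are 6 variables and 2 base dimensions (L, T).
The dimension matrix has rank 2.
Independent dimensionless groups: 6 − 2 = 4.

4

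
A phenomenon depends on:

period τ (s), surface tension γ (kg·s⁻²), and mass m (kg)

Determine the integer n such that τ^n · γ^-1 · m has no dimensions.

Balance the T exponent: (1)·n from τ, plus −(-2) + (0) = 2 from the rest, must sum to zero.
n + 2 = 0, so n = -2.

-2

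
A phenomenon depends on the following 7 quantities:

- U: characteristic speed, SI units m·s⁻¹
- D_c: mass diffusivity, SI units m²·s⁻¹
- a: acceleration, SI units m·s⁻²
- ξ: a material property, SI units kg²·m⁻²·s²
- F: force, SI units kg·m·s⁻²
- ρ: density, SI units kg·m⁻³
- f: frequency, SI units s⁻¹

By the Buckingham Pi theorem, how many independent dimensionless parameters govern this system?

There are 7 variables and 3 base dimensions (M, L, T).
The dimension matrix has rank 3.
Independent dimensionless groups: 7 − 3 = 4.

4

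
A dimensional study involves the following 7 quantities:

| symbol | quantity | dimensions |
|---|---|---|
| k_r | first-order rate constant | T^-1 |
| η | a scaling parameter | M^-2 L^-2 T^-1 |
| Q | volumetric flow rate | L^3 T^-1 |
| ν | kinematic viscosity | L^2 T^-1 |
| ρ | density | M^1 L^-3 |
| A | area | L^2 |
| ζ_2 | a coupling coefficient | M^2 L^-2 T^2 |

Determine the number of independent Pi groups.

There are 7 variables and 3 base dimensions (M, L, T).
The dimension matrix has rank 3.
Independent dimensionless groups: 7 − 3 = 4.

4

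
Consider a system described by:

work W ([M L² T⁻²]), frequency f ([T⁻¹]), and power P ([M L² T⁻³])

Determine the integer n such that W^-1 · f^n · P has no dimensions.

Balance the T exponent: (-1)·n from f, plus −(-2) + (-3) = -1 from the rest, must sum to zero.
−n − 1 = 0, so n = -1.

-1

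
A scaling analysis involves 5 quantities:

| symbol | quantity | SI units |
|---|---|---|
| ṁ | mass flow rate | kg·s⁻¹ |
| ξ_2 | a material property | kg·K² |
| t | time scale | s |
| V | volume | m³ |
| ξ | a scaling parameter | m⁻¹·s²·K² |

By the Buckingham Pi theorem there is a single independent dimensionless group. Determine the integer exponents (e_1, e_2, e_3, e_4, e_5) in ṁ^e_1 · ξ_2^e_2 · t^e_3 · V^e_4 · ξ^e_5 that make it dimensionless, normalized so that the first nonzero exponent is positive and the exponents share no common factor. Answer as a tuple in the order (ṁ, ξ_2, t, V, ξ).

(3, -3, -3, 1, 3)

M: e_1·(1) + e_2·(1) + e_3·(0) + e_4·(0) + e_5·(0) = 0
L: e_1·(0) + e_2·(0) + e_3·(0) + e_4·(3) + e_5·(-1) = 0
T: e_1·(-1) + e_2·(0) + e_3·(1) + e_4·(0) + e_5·(2) = 0
Θ: e_1·(0) + e_2·(2) + e_3·(0) + e_4·(0) + e_5·(2) = 0
Solving this homogeneous linear system for the smallest-integer solution (first nonzero entry positive) gives (3, -3, -3, 1, 3).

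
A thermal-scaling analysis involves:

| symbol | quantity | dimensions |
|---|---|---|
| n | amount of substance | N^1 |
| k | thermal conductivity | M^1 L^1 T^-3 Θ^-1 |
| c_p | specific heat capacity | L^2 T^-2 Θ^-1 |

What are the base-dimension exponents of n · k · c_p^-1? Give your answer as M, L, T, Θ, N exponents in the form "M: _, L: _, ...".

Collect each base-dimension exponent across the product:
  M: (0) + (1) − (0) = 1
  L: (0) + (1) − (2) = -1
  T: (0) + (-3) − (-2) = -1
  Θ: (0) + (-1) − (-1) = 0
  N: (1) + (0) − (0) = 1
So the dimensions are [M L⁻¹ T⁻¹ N].

M: 1, L: -1, T: -1, Θ: 0, N: 1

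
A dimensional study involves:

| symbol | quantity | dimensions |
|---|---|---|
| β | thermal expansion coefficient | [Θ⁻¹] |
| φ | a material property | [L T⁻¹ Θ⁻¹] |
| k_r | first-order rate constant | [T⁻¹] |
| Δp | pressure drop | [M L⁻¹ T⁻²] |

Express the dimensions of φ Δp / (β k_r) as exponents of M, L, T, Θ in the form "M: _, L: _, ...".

Collect each base-dimension exponent across the product:
  M: −(0) + (0) − (0) + (1) = 1
  L: −(0) + (1) − (0) + (-1) = 0
  T: −(0) + (-1) − (-1) + (-2) = -2
  Θ: −(-1) + (-1) − (0) + (0) = 0
So the dimensions are [M T⁻²].

M: 1, L: 0, T: -2, Θ: 0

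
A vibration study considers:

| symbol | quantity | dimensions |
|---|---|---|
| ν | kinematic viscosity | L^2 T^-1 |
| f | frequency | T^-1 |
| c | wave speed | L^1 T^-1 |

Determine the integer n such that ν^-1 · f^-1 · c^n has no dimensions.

2

Balance the L exponent: (1)·n from c, plus −(2) − (0) = -2 from the rest, must sum to zero.
n − 2 = 0, so n = 2.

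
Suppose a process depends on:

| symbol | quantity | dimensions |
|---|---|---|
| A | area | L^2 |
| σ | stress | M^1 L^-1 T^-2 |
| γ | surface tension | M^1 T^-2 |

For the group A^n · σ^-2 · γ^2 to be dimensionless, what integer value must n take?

-1

Balance the L exponent: (2)·n from A, plus −2·(-1) + 2·(0) = 2 from the rest, must sum to zero.
2n + 2 = 0, so n = -1.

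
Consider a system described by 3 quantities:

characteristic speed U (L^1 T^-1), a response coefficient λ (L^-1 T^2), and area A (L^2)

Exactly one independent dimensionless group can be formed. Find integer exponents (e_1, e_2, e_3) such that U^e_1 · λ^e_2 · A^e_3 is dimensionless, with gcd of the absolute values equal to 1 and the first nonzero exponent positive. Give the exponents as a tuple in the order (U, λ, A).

(4, 2, -1)

L: e_1·(1) + e_2·(-1) + e_3·(2) = 0
T: e_1·(-1) + e_2·(2) + e_3·(0) = 0
Solving this homogeneous linear system for the smallest-integer solution (first nonzero entry positive) gives (4, 2, -1).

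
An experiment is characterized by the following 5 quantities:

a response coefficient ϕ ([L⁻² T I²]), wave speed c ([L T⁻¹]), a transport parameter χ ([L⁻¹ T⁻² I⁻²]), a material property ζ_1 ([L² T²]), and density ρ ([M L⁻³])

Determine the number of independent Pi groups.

1

There are 5 variables and 4 base dimensions (M, L, T, I).
The dimension matrix has rank 4.
Independent dimensionless groups: 5 − 4 = 1.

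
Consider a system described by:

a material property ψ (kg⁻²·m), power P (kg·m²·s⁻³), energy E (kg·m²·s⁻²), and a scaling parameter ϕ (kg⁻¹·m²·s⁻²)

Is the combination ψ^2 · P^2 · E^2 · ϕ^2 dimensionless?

no

Sum the exponent of each base dimension across the product:
  M: 2·[ψ]_M + 2·[P]_M + 2·[E]_M + 2·[ϕ]_M = 2·(-2) + 2·(1) + 2·(1) + 2·(-1) = -2
  L: 2·[ψ]_L + 2·[P]_L + 2·[E]_L + 2·[ϕ]_L = 2·(1) + 2·(2) + 2·(2) + 2·(2) = 14
  T: 2·[ψ]_T + 2·[P]_T + 2·[E]_T + 2·[ϕ]_T = 2·(0) + 2·(-3) + 2·(-2) + 2·(-2) = -14
Net dimensions [M⁻² L¹⁴ T⁻¹⁴] ≠ [1] — not dimensionless.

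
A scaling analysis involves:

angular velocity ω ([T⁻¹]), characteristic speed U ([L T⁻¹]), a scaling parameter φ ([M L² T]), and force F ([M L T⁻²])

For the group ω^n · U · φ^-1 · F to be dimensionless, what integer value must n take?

Balance the T exponent: (-1)·n from ω, plus (-1) − (1) + (-2) = -4 from the rest, must sum to zero.
−n − 4 = 0, so n = -4.

-4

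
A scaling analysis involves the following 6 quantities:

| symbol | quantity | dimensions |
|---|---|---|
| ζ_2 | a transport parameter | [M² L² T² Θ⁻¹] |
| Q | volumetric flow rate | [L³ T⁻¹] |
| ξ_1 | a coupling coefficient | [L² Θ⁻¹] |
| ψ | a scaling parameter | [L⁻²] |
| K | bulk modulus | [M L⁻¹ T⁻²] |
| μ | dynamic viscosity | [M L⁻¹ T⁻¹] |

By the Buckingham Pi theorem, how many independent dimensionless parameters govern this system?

2

There are 6 variables and 4 base dimensions (M, L, T, Θ).
The dimension matrix has rank 4.
Independent dimensionless groups: 6 − 4 = 2.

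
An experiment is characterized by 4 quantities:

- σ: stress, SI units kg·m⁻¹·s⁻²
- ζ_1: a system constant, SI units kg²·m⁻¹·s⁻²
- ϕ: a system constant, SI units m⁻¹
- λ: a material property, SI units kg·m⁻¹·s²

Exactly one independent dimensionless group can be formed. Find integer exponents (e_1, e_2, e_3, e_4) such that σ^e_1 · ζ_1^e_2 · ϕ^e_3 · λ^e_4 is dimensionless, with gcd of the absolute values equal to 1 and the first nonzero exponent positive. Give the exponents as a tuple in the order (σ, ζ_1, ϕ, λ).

M: e_1·(1) + e_2·(2) + e_3·(0) + e_4·(1) = 0
L: e_1·(-1) + e_2·(-1) + e_3·(-1) + e_4·(-1) = 0
T: e_1·(-2) + e_2·(-2) + e_3·(0) + e_4·(2) = 0
Solving this homogeneous linear system for the smallest-integer solution (first nonzero entry positive) gives (3, -2, -2, 1).

(3, -2, -2, 1)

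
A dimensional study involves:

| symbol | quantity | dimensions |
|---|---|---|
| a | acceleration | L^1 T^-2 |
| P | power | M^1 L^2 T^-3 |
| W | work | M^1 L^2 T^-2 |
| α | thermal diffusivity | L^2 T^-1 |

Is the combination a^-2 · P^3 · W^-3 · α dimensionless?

yes

Sum the exponent of each base dimension across the product:
  M: −2·[a]_M + 3·[P]_M − 3·[W]_M + [α]_M = −2·(0) + 3·(1) − 3·(1) + (0) = 0
  L: −2·[a]_L + 3·[P]_L − 3·[W]_L + [α]_L = −2·(1) + 3·(2) − 3·(2) + (2) = 0
  T: −2·[a]_T + 3·[P]_T − 3·[W]_T + [α]_T = −2·(-2) + 3·(-3) − 3·(-2) + (-1) = 0
All base exponents vanish — dimensionless.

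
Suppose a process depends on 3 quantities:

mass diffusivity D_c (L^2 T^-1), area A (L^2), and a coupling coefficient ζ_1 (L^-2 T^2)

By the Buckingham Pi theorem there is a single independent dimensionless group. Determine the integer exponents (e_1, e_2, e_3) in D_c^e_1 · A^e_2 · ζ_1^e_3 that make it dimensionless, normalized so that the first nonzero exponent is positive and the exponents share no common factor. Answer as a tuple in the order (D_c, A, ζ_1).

L: e_1·(2) + e_2·(2) + e_3·(-2) = 0
T: e_1·(-1) + e_2·(0) + e_3·(2) = 0
Solving this homogeneous linear system for the smallest-integer solution (first nonzero entry positive) gives (2, -1, 1).

(2, -1, 1)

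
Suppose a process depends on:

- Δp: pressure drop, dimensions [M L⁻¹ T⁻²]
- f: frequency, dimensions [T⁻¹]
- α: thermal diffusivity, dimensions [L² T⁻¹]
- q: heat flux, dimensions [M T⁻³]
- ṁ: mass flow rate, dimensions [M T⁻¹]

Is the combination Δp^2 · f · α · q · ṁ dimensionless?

Sum the exponent of each base dimension across the product:
  M: 2·[Δp]_M + [f]_M + [α]_M + [q]_M + [ṁ]_M = 2·(1) + (0) + (0) + (1) + (1) = 4
  L: 2·[Δp]_L + [f]_L + [α]_L + [q]_L + [ṁ]_L = 2·(-1) + (0) + (2) + (0) + (0) = 0
  T: 2·[Δp]_T + [f]_T + [α]_T + [q]_T + [ṁ]_T = 2·(-2) + (-1) + (-1) + (-3) + (-1) = -10
Net dimensions [M⁴ T⁻¹⁰] ≠ [1] — not dimensionless.

no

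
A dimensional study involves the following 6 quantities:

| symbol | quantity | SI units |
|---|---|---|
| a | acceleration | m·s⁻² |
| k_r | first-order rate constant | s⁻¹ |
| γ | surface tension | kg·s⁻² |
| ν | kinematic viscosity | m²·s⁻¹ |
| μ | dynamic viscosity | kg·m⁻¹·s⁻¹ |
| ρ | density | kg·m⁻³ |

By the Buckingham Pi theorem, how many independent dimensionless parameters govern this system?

3

There are 6 variables and 3 base dimensions (M, L, T).
The dimension matrix has rank 3.
Independent dimensionless groups: 6 − 3 = 3.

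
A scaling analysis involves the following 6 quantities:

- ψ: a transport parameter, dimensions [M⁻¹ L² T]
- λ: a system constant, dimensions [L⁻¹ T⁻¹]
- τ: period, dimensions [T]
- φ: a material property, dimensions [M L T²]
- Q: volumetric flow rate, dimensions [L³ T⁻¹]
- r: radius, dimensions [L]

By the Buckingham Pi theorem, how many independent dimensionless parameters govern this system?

There are 6 variables and 3 base dimensions (M, L, T).
The dimension matrix has rank 3.
Independent dimensionless groups: 6 − 3 = 3.

3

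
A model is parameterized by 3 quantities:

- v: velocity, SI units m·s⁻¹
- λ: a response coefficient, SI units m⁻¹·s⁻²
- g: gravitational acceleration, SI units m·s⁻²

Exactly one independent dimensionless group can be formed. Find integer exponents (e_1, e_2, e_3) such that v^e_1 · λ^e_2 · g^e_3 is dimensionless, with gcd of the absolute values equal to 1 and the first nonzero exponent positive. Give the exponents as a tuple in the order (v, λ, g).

L: e_1·(1) + e_2·(-1) + e_3·(1) = 0
T: e_1·(-1) + e_2·(-2) + e_3·(-2) = 0
Solving this homogeneous linear system for the smallest-integer solution (first nonzero entry positive) gives (4, 1, -3).

(4, 1, -3)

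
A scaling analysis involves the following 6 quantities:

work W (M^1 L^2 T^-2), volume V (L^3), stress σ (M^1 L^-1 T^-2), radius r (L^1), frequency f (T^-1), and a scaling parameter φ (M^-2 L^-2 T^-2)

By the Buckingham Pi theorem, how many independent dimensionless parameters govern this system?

3

There are 6 variables and 3 base dimensions (M, L, T).
The dimension matrix has rank 3.
Independent dimensionless groups: 6 − 3 = 3.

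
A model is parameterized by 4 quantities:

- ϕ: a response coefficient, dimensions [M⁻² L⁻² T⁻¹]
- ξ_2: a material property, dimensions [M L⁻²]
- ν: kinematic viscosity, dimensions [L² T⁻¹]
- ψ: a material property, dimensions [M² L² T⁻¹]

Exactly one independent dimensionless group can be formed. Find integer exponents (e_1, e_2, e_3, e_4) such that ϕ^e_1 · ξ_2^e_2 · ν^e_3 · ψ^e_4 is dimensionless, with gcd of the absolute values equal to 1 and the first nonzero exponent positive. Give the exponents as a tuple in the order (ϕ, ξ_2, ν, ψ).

M: e_1·(-2) + e_2·(1) + e_3·(0) + e_4·(2) = 0
L: e_1·(-2) + e_2·(-2) + e_3·(2) + e_4·(2) = 0
T: e_1·(-1) + e_2·(0) + e_3·(-1) + e_4·(-1) = 0
Solving this homogeneous linear system for the smallest-integer solution (first nonzero entry positive) gives (1, -2, -3, 2).

(1, -2, -3, 2)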